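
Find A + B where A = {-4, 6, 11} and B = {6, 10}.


A + B = {a + b : a ∈ A, b ∈ B}.
Enumerate all |A|·|B| = 3·2 = 6 pairs (a, b) and collect distinct sums.
a = -4: -4+6=2, -4+10=6
a = 6: 6+6=12, 6+10=16
a = 11: 11+6=17, 11+10=21
Collecting distinct sums: A + B = {2, 6, 12, 16, 17, 21}
|A + B| = 6

A + B = {2, 6, 12, 16, 17, 21}


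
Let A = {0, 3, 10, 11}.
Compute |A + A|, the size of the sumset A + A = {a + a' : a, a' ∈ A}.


A + A = {a + a' : a, a' ∈ A}; |A| = 4.
General bounds: 2|A| - 1 ≤ |A + A| ≤ |A|(|A|+1)/2, i.e. 7 ≤ |A + A| ≤ 10.
Lower bound 2|A|-1 is attained iff A is an arithmetic progression.
Enumerate sums a + a' for a ≤ a' (symmetric, so this suffices):
a = 0: 0+0=0, 0+3=3, 0+10=10, 0+11=11
a = 3: 3+3=6, 3+10=13, 3+11=14
a = 10: 10+10=20, 10+11=21
a = 11: 11+11=22
Distinct sums: {0, 3, 6, 10, 11, 13, 14, 20, 21, 22}
|A + A| = 10

|A + A| = 10


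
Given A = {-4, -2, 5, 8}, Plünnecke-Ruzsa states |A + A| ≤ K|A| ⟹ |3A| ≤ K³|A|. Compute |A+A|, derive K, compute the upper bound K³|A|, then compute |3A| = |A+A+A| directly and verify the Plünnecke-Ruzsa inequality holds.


|A| = 4.
Step 1: Compute A + A by enumerating all 16 pairs.
A + A = {-8, -6, -4, 1, 3, 4, 6, 10, 13, 16}, so |A + A| = 10.
Step 2: Doubling constant K = |A + A|/|A| = 10/4 = 10/4 ≈ 2.5000.
Step 3: Plünnecke-Ruzsa gives |3A| ≤ K³·|A| = (2.5000)³ · 4 ≈ 62.5000.
Step 4: Compute 3A = A + A + A directly by enumerating all triples (a,b,c) ∈ A³; |3A| = 20.
Step 5: Check 20 ≤ 62.5000? Yes ✓.

K = 10/4, Plünnecke-Ruzsa bound K³|A| ≈ 62.5000, |3A| = 20, inequality holds.


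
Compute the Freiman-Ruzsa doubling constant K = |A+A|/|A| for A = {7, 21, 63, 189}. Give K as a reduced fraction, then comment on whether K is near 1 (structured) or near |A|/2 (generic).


|A| = 4.
Compute A + A by enumerating all 16 pairs.
A + A = {14, 28, 42, 70, 84, 126, 196, 210, 252, 378}, so |A + A| = 10.
K = |A + A| / |A| = 10/4 = 5/2 ≈ 2.5000.
Reference: AP of size 4 gives K = 7/4 ≈ 1.7500; a fully generic set of size 4 gives K ≈ 2.5000.

|A| = 4, |A + A| = 10, K = 10/4 = 5/2.


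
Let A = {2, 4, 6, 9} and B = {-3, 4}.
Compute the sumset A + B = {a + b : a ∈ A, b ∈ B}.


A + B = {a + b : a ∈ A, b ∈ B}.
Enumerate all |A|·|B| = 4·2 = 8 pairs (a, b) and collect distinct sums.
a = 2: 2+-3=-1, 2+4=6
a = 4: 4+-3=1, 4+4=8
a = 6: 6+-3=3, 6+4=10
a = 9: 9+-3=6, 9+4=13
Collecting distinct sums: A + B = {-1, 1, 3, 6, 8, 10, 13}
|A + B| = 7

A + B = {-1, 1, 3, 6, 8, 10, 13}


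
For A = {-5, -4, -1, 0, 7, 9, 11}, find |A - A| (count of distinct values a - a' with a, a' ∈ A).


A - A = {a - a' : a, a' ∈ A}; |A| = 7.
Bounds: 2|A|-1 ≤ |A - A| ≤ |A|² - |A| + 1, i.e. 13 ≤ |A - A| ≤ 43.
Note: 0 ∈ A - A always (from a - a). The set is symmetric: if d ∈ A - A then -d ∈ A - A.
Enumerate nonzero differences d = a - a' with a > a' (then include -d):
Positive differences: {1, 2, 3, 4, 5, 7, 8, 9, 10, 11, 12, 13, 14, 15, 16}
Full difference set: {0} ∪ (positive diffs) ∪ (negative diffs).
|A - A| = 1 + 2·15 = 31 (matches direct enumeration: 31).

|A - A| = 31


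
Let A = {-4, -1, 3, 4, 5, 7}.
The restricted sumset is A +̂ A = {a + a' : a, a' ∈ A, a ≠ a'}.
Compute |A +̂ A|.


Restricted sumset: A +̂ A = {a + a' : a ∈ A, a' ∈ A, a ≠ a'}.
Equivalently, take A + A and drop any sum 2a that is achievable ONLY as a + a for a ∈ A (i.e. sums representable only with equal summands).
Enumerate pairs (a, a') with a < a' (symmetric, so each unordered pair gives one sum; this covers all a ≠ a'):
  -4 + -1 = -5
  -4 + 3 = -1
  -4 + 4 = 0
  -4 + 5 = 1
  -4 + 7 = 3
  -1 + 3 = 2
  -1 + 4 = 3
  -1 + 5 = 4
  -1 + 7 = 6
  3 + 4 = 7
  3 + 5 = 8
  3 + 7 = 10
  4 + 5 = 9
  4 + 7 = 11
  5 + 7 = 12
Collected distinct sums: {-5, -1, 0, 1, 2, 3, 4, 6, 7, 8, 9, 10, 11, 12}
|A +̂ A| = 14
(Reference bound: |A +̂ A| ≥ 2|A| - 3 for |A| ≥ 2, with |A| = 6 giving ≥ 9.)

|A +̂ A| = 14


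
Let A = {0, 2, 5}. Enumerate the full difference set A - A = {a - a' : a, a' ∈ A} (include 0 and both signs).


A - A = {a - a' : a, a' ∈ A}.
Compute a - a' for each ordered pair (a, a'):
a = 0: 0-0=0, 0-2=-2, 0-5=-5
a = 2: 2-0=2, 2-2=0, 2-5=-3
a = 5: 5-0=5, 5-2=3, 5-5=0
Collecting distinct values (and noting 0 appears from a-a):
A - A = {-5, -3, -2, 0, 2, 3, 5}
|A - A| = 7

A - A = {-5, -3, -2, 0, 2, 3, 5}


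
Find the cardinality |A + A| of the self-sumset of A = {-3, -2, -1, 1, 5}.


A + A = {a + a' : a, a' ∈ A}; |A| = 5.
General bounds: 2|A| - 1 ≤ |A + A| ≤ |A|(|A|+1)/2, i.e. 9 ≤ |A + A| ≤ 15.
Lower bound 2|A|-1 is attained iff A is an arithmetic progression.
Enumerate sums a + a' for a ≤ a' (symmetric, so this suffices):
a = -3: -3+-3=-6, -3+-2=-5, -3+-1=-4, -3+1=-2, -3+5=2
a = -2: -2+-2=-4, -2+-1=-3, -2+1=-1, -2+5=3
a = -1: -1+-1=-2, -1+1=0, -1+5=4
a = 1: 1+1=2, 1+5=6
a = 5: 5+5=10
Distinct sums: {-6, -5, -4, -3, -2, -1, 0, 2, 3, 4, 6, 10}
|A + A| = 12

|A + A| = 12


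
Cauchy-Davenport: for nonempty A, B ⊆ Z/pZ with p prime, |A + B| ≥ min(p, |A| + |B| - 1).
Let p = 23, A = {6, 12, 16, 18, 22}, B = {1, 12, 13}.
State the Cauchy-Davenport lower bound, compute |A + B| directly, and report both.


Cauchy-Davenport: |A + B| ≥ min(p, |A| + |B| - 1) for A, B nonempty in Z/pZ.
|A| = 5, |B| = 3, p = 23.
CD lower bound = min(23, 5 + 3 - 1) = min(23, 7) = 7.
Compute A + B mod 23 directly:
a = 6: 6+1=7, 6+12=18, 6+13=19
a = 12: 12+1=13, 12+12=1, 12+13=2
a = 16: 16+1=17, 16+12=5, 16+13=6
a = 18: 18+1=19, 18+12=7, 18+13=8
a = 22: 22+1=0, 22+12=11, 22+13=12
A + B = {0, 1, 2, 5, 6, 7, 8, 11, 12, 13, 17, 18, 19}, so |A + B| = 13.
Verify: 13 ≥ 7? Yes ✓.

CD lower bound = 7, actual |A + B| = 13.


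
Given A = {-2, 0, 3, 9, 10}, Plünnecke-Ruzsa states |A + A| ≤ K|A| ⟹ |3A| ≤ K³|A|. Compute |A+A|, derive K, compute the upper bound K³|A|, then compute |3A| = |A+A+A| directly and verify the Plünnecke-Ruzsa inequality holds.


|A| = 5.
Step 1: Compute A + A by enumerating all 25 pairs.
A + A = {-4, -2, 0, 1, 3, 6, 7, 8, 9, 10, 12, 13, 18, 19, 20}, so |A + A| = 15.
Step 2: Doubling constant K = |A + A|/|A| = 15/5 = 15/5 ≈ 3.0000.
Step 3: Plünnecke-Ruzsa gives |3A| ≤ K³·|A| = (3.0000)³ · 5 ≈ 135.0000.
Step 4: Compute 3A = A + A + A directly by enumerating all triples (a,b,c) ∈ A³; |3A| = 30.
Step 5: Check 30 ≤ 135.0000? Yes ✓.

K = 15/5, Plünnecke-Ruzsa bound K³|A| ≈ 135.0000, |3A| = 30, inequality holds.


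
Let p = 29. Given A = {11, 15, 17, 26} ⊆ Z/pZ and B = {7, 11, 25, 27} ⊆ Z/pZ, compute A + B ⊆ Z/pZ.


Work in Z/29Z: reduce every sum a + b modulo 29.
Enumerate all 16 pairs:
a = 11: 11+7=18, 11+11=22, 11+25=7, 11+27=9
a = 15: 15+7=22, 15+11=26, 15+25=11, 15+27=13
a = 17: 17+7=24, 17+11=28, 17+25=13, 17+27=15
a = 26: 26+7=4, 26+11=8, 26+25=22, 26+27=24
Distinct residues collected: {4, 7, 8, 9, 11, 13, 15, 18, 22, 24, 26, 28}
|A + B| = 12 (out of 29 total residues).

A + B = {4, 7, 8, 9, 11, 13, 15, 18, 22, 24, 26, 28}


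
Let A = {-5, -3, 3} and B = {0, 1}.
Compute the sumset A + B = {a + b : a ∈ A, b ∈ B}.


A + B = {a + b : a ∈ A, b ∈ B}.
Enumerate all |A|·|B| = 3·2 = 6 pairs (a, b) and collect distinct sums.
a = -5: -5+0=-5, -5+1=-4
a = -3: -3+0=-3, -3+1=-2
a = 3: 3+0=3, 3+1=4
Collecting distinct sums: A + B = {-5, -4, -3, -2, 3, 4}
|A + B| = 6

A + B = {-5, -4, -3, -2, 3, 4}


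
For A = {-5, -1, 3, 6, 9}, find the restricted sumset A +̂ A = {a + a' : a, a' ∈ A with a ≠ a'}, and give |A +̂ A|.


Restricted sumset: A +̂ A = {a + a' : a ∈ A, a' ∈ A, a ≠ a'}.
Equivalently, take A + A and drop any sum 2a that is achievable ONLY as a + a for a ∈ A (i.e. sums representable only with equal summands).
Enumerate pairs (a, a') with a < a' (symmetric, so each unordered pair gives one sum; this covers all a ≠ a'):
  -5 + -1 = -6
  -5 + 3 = -2
  -5 + 6 = 1
  -5 + 9 = 4
  -1 + 3 = 2
  -1 + 6 = 5
  -1 + 9 = 8
  3 + 6 = 9
  3 + 9 = 12
  6 + 9 = 15
Collected distinct sums: {-6, -2, 1, 2, 4, 5, 8, 9, 12, 15}
|A +̂ A| = 10
(Reference bound: |A +̂ A| ≥ 2|A| - 3 for |A| ≥ 2, with |A| = 5 giving ≥ 7.)

|A +̂ A| = 10


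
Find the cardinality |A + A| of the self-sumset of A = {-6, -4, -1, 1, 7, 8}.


A + A = {a + a' : a, a' ∈ A}; |A| = 6.
General bounds: 2|A| - 1 ≤ |A + A| ≤ |A|(|A|+1)/2, i.e. 11 ≤ |A + A| ≤ 21.
Lower bound 2|A|-1 is attained iff A is an arithmetic progression.
Enumerate sums a + a' for a ≤ a' (symmetric, so this suffices):
a = -6: -6+-6=-12, -6+-4=-10, -6+-1=-7, -6+1=-5, -6+7=1, -6+8=2
a = -4: -4+-4=-8, -4+-1=-5, -4+1=-3, -4+7=3, -4+8=4
a = -1: -1+-1=-2, -1+1=0, -1+7=6, -1+8=7
a = 1: 1+1=2, 1+7=8, 1+8=9
a = 7: 7+7=14, 7+8=15
a = 8: 8+8=16
Distinct sums: {-12, -10, -8, -7, -5, -3, -2, 0, 1, 2, 3, 4, 6, 7, 8, 9, 14, 15, 16}
|A + A| = 19

|A + A| = 19


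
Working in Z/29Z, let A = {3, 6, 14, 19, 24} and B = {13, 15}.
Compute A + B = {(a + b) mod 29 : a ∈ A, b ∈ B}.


Work in Z/29Z: reduce every sum a + b modulo 29.
Enumerate all 10 pairs:
a = 3: 3+13=16, 3+15=18
a = 6: 6+13=19, 6+15=21
a = 14: 14+13=27, 14+15=0
a = 19: 19+13=3, 19+15=5
a = 24: 24+13=8, 24+15=10
Distinct residues collected: {0, 3, 5, 8, 10, 16, 18, 19, 21, 27}
|A + B| = 10 (out of 29 total residues).

A + B = {0, 3, 5, 8, 10, 16, 18, 19, 21, 27}


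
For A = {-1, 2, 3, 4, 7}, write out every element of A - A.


A - A = {a - a' : a, a' ∈ A}.
Compute a - a' for each ordered pair (a, a'):
a = -1: -1--1=0, -1-2=-3, -1-3=-4, -1-4=-5, -1-7=-8
a = 2: 2--1=3, 2-2=0, 2-3=-1, 2-4=-2, 2-7=-5
a = 3: 3--1=4, 3-2=1, 3-3=0, 3-4=-1, 3-7=-4
a = 4: 4--1=5, 4-2=2, 4-3=1, 4-4=0, 4-7=-3
a = 7: 7--1=8, 7-2=5, 7-3=4, 7-4=3, 7-7=0
Collecting distinct values (and noting 0 appears from a-a):
A - A = {-8, -5, -4, -3, -2, -1, 0, 1, 2, 3, 4, 5, 8}
|A - A| = 13

A - A = {-8, -5, -4, -3, -2, -1, 0, 1, 2, 3, 4, 5, 8}


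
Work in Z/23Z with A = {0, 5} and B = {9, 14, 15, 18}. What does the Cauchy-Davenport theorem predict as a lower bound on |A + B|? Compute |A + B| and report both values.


Cauchy-Davenport: |A + B| ≥ min(p, |A| + |B| - 1) for A, B nonempty in Z/pZ.
|A| = 2, |B| = 4, p = 23.
CD lower bound = min(23, 2 + 4 - 1) = min(23, 5) = 5.
Compute A + B mod 23 directly:
a = 0: 0+9=9, 0+14=14, 0+15=15, 0+18=18
a = 5: 5+9=14, 5+14=19, 5+15=20, 5+18=0
A + B = {0, 9, 14, 15, 18, 19, 20}, so |A + B| = 7.
Verify: 7 ≥ 5? Yes ✓.

CD lower bound = 5, actual |A + B| = 7.


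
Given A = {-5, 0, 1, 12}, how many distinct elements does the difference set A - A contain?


A - A = {a - a' : a, a' ∈ A}; |A| = 4.
Bounds: 2|A|-1 ≤ |A - A| ≤ |A|² - |A| + 1, i.e. 7 ≤ |A - A| ≤ 13.
Note: 0 ∈ A - A always (from a - a). The set is symmetric: if d ∈ A - A then -d ∈ A - A.
Enumerate nonzero differences d = a - a' with a > a' (then include -d):
Positive differences: {1, 5, 6, 11, 12, 17}
Full difference set: {0} ∪ (positive diffs) ∪ (negative diffs).
|A - A| = 1 + 2·6 = 13 (matches direct enumeration: 13).

|A - A| = 13


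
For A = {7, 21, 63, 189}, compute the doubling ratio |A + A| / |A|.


|A| = 4.
Compute A + A by enumerating all 16 pairs.
A + A = {14, 28, 42, 70, 84, 126, 196, 210, 252, 378}, so |A + A| = 10.
K = |A + A| / |A| = 10/4 = 5/2 ≈ 2.5000.
Reference: AP of size 4 gives K = 7/4 ≈ 1.7500; a fully generic set of size 4 gives K ≈ 2.5000.

|A| = 4, |A + A| = 10, K = 10/4 = 5/2.


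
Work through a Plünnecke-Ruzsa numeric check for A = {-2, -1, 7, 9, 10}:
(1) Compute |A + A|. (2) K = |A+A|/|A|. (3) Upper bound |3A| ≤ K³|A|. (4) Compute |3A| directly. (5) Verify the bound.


|A| = 5.
Step 1: Compute A + A by enumerating all 25 pairs.
A + A = {-4, -3, -2, 5, 6, 7, 8, 9, 14, 16, 17, 18, 19, 20}, so |A + A| = 14.
Step 2: Doubling constant K = |A + A|/|A| = 14/5 = 14/5 ≈ 2.8000.
Step 3: Plünnecke-Ruzsa gives |3A| ≤ K³·|A| = (2.8000)³ · 5 ≈ 109.7600.
Step 4: Compute 3A = A + A + A directly by enumerating all triples (a,b,c) ∈ A³; |3A| = 27.
Step 5: Check 27 ≤ 109.7600? Yes ✓.

K = 14/5, Plünnecke-Ruzsa bound K³|A| ≈ 109.7600, |3A| = 27, inequality holds.


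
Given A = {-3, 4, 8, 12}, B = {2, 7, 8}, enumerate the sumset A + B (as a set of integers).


A + B = {a + b : a ∈ A, b ∈ B}.
Enumerate all |A|·|B| = 4·3 = 12 pairs (a, b) and collect distinct sums.
a = -3: -3+2=-1, -3+7=4, -3+8=5
a = 4: 4+2=6, 4+7=11, 4+8=12
a = 8: 8+2=10, 8+7=15, 8+8=16
a = 12: 12+2=14, 12+7=19, 12+8=20
Collecting distinct sums: A + B = {-1, 4, 5, 6, 10, 11, 12, 14, 15, 16, 19, 20}
|A + B| = 12

A + B = {-1, 4, 5, 6, 10, 11, 12, 14, 15, 16, 19, 20}


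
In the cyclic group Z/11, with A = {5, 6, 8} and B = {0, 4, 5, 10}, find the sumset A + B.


Work in Z/11Z: reduce every sum a + b modulo 11.
Enumerate all 12 pairs:
a = 5: 5+0=5, 5+4=9, 5+5=10, 5+10=4
a = 6: 6+0=6, 6+4=10, 6+5=0, 6+10=5
a = 8: 8+0=8, 8+4=1, 8+5=2, 8+10=7
Distinct residues collected: {0, 1, 2, 4, 5, 6, 7, 8, 9, 10}
|A + B| = 10 (out of 11 total residues).

A + B = {0, 1, 2, 4, 5, 6, 7, 8, 9, 10}


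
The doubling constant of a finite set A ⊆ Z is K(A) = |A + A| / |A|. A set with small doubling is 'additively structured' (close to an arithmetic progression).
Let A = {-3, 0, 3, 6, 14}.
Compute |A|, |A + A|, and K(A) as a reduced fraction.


|A| = 5.
Compute A + A by enumerating all 25 pairs.
A + A = {-6, -3, 0, 3, 6, 9, 11, 12, 14, 17, 20, 28}, so |A + A| = 12.
K = |A + A| / |A| = 12/5 (already in lowest terms) ≈ 2.4000.
Reference: AP of size 5 gives K = 9/5 ≈ 1.8000; a fully generic set of size 5 gives K ≈ 3.0000.

|A| = 5, |A + A| = 12, K = 12/5.


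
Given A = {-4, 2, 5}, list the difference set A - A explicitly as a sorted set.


A - A = {a - a' : a, a' ∈ A}.
Compute a - a' for each ordered pair (a, a'):
a = -4: -4--4=0, -4-2=-6, -4-5=-9
a = 2: 2--4=6, 2-2=0, 2-5=-3
a = 5: 5--4=9, 5-2=3, 5-5=0
Collecting distinct values (and noting 0 appears from a-a):
A - A = {-9, -6, -3, 0, 3, 6, 9}
|A - A| = 7

A - A = {-9, -6, -3, 0, 3, 6, 9}


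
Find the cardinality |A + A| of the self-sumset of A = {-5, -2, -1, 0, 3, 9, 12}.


A + A = {a + a' : a, a' ∈ A}; |A| = 7.
General bounds: 2|A| - 1 ≤ |A + A| ≤ |A|(|A|+1)/2, i.e. 13 ≤ |A + A| ≤ 28.
Lower bound 2|A|-1 is attained iff A is an arithmetic progression.
Enumerate sums a + a' for a ≤ a' (symmetric, so this suffices):
a = -5: -5+-5=-10, -5+-2=-7, -5+-1=-6, -5+0=-5, -5+3=-2, -5+9=4, -5+12=7
a = -2: -2+-2=-4, -2+-1=-3, -2+0=-2, -2+3=1, -2+9=7, -2+12=10
a = -1: -1+-1=-2, -1+0=-1, -1+3=2, -1+9=8, -1+12=11
a = 0: 0+0=0, 0+3=3, 0+9=9, 0+12=12
a = 3: 3+3=6, 3+9=12, 3+12=15
a = 9: 9+9=18, 9+12=21
a = 12: 12+12=24
Distinct sums: {-10, -7, -6, -5, -4, -3, -2, -1, 0, 1, 2, 3, 4, 6, 7, 8, 9, 10, 11, 12, 15, 18, 21, 24}
|A + A| = 24

|A + A| = 24


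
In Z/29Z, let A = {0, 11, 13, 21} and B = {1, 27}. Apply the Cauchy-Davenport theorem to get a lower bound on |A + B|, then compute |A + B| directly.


Cauchy-Davenport: |A + B| ≥ min(p, |A| + |B| - 1) for A, B nonempty in Z/pZ.
|A| = 4, |B| = 2, p = 29.
CD lower bound = min(29, 4 + 2 - 1) = min(29, 5) = 5.
Compute A + B mod 29 directly:
a = 0: 0+1=1, 0+27=27
a = 11: 11+1=12, 11+27=9
a = 13: 13+1=14, 13+27=11
a = 21: 21+1=22, 21+27=19
A + B = {1, 9, 11, 12, 14, 19, 22, 27}, so |A + B| = 8.
Verify: 8 ≥ 5? Yes ✓.

CD lower bound = 5, actual |A + B| = 8.


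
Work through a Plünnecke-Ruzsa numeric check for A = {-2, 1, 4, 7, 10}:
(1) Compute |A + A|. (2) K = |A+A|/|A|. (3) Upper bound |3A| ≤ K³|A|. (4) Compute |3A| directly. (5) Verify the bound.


|A| = 5.
Step 1: Compute A + A by enumerating all 25 pairs.
A + A = {-4, -1, 2, 5, 8, 11, 14, 17, 20}, so |A + A| = 9.
Step 2: Doubling constant K = |A + A|/|A| = 9/5 = 9/5 ≈ 1.8000.
Step 3: Plünnecke-Ruzsa gives |3A| ≤ K³·|A| = (1.8000)³ · 5 ≈ 29.1600.
Step 4: Compute 3A = A + A + A directly by enumerating all triples (a,b,c) ∈ A³; |3A| = 13.
Step 5: Check 13 ≤ 29.1600? Yes ✓.

K = 9/5, Plünnecke-Ruzsa bound K³|A| ≈ 29.1600, |3A| = 13, inequality holds.


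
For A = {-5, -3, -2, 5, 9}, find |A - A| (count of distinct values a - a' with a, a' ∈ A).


A - A = {a - a' : a, a' ∈ A}; |A| = 5.
Bounds: 2|A|-1 ≤ |A - A| ≤ |A|² - |A| + 1, i.e. 9 ≤ |A - A| ≤ 21.
Note: 0 ∈ A - A always (from a - a). The set is symmetric: if d ∈ A - A then -d ∈ A - A.
Enumerate nonzero differences d = a - a' with a > a' (then include -d):
Positive differences: {1, 2, 3, 4, 7, 8, 10, 11, 12, 14}
Full difference set: {0} ∪ (positive diffs) ∪ (negative diffs).
|A - A| = 1 + 2·10 = 21 (matches direct enumeration: 21).

|A - A| = 21


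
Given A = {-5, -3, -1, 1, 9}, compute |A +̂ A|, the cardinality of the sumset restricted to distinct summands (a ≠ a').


Restricted sumset: A +̂ A = {a + a' : a ∈ A, a' ∈ A, a ≠ a'}.
Equivalently, take A + A and drop any sum 2a that is achievable ONLY as a + a for a ∈ A (i.e. sums representable only with equal summands).
Enumerate pairs (a, a') with a < a' (symmetric, so each unordered pair gives one sum; this covers all a ≠ a'):
  -5 + -3 = -8
  -5 + -1 = -6
  -5 + 1 = -4
  -5 + 9 = 4
  -3 + -1 = -4
  -3 + 1 = -2
  -3 + 9 = 6
  -1 + 1 = 0
  -1 + 9 = 8
  1 + 9 = 10
Collected distinct sums: {-8, -6, -4, -2, 0, 4, 6, 8, 10}
|A +̂ A| = 9
(Reference bound: |A +̂ A| ≥ 2|A| - 3 for |A| ≥ 2, with |A| = 5 giving ≥ 7.)

|A +̂ A| = 9


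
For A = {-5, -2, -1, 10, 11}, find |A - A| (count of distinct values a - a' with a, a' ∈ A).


A - A = {a - a' : a, a' ∈ A}; |A| = 5.
Bounds: 2|A|-1 ≤ |A - A| ≤ |A|² - |A| + 1, i.e. 9 ≤ |A - A| ≤ 21.
Note: 0 ∈ A - A always (from a - a). The set is symmetric: if d ∈ A - A then -d ∈ A - A.
Enumerate nonzero differences d = a - a' with a > a' (then include -d):
Positive differences: {1, 3, 4, 11, 12, 13, 15, 16}
Full difference set: {0} ∪ (positive diffs) ∪ (negative diffs).
|A - A| = 1 + 2·8 = 17 (matches direct enumeration: 17).

|A - A| = 17


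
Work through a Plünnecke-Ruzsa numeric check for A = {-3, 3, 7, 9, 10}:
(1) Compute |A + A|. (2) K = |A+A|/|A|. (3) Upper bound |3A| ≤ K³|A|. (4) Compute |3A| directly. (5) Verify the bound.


|A| = 5.
Step 1: Compute A + A by enumerating all 25 pairs.
A + A = {-6, 0, 4, 6, 7, 10, 12, 13, 14, 16, 17, 18, 19, 20}, so |A + A| = 14.
Step 2: Doubling constant K = |A + A|/|A| = 14/5 = 14/5 ≈ 2.8000.
Step 3: Plünnecke-Ruzsa gives |3A| ≤ K³·|A| = (2.8000)³ · 5 ≈ 109.7600.
Step 4: Compute 3A = A + A + A directly by enumerating all triples (a,b,c) ∈ A³; |3A| = 26.
Step 5: Check 26 ≤ 109.7600? Yes ✓.

K = 14/5, Plünnecke-Ruzsa bound K³|A| ≈ 109.7600, |3A| = 26, inequality holds.


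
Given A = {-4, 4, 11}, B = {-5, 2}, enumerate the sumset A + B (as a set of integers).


A + B = {a + b : a ∈ A, b ∈ B}.
Enumerate all |A|·|B| = 3·2 = 6 pairs (a, b) and collect distinct sums.
a = -4: -4+-5=-9, -4+2=-2
a = 4: 4+-5=-1, 4+2=6
a = 11: 11+-5=6, 11+2=13
Collecting distinct sums: A + B = {-9, -2, -1, 6, 13}
|A + B| = 5

A + B = {-9, -2, -1, 6, 13}


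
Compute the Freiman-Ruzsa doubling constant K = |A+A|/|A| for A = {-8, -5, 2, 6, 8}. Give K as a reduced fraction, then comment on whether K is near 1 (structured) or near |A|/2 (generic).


|A| = 5.
Compute A + A by enumerating all 25 pairs.
A + A = {-16, -13, -10, -6, -3, -2, 0, 1, 3, 4, 8, 10, 12, 14, 16}, so |A + A| = 15.
K = |A + A| / |A| = 15/5 = 3/1 ≈ 3.0000.
Reference: AP of size 5 gives K = 9/5 ≈ 1.8000; a fully generic set of size 5 gives K ≈ 3.0000.

|A| = 5, |A + A| = 15, K = 15/5 = 3/1.


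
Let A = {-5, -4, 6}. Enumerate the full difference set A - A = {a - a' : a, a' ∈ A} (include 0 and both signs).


A - A = {a - a' : a, a' ∈ A}.
Compute a - a' for each ordered pair (a, a'):
a = -5: -5--5=0, -5--4=-1, -5-6=-11
a = -4: -4--5=1, -4--4=0, -4-6=-10
a = 6: 6--5=11, 6--4=10, 6-6=0
Collecting distinct values (and noting 0 appears from a-a):
A - A = {-11, -10, -1, 0, 1, 10, 11}
|A - A| = 7

A - A = {-11, -10, -1, 0, 1, 10, 11}


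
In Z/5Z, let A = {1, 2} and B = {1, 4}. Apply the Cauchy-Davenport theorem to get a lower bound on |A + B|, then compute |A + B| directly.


Cauchy-Davenport: |A + B| ≥ min(p, |A| + |B| - 1) for A, B nonempty in Z/pZ.
|A| = 2, |B| = 2, p = 5.
CD lower bound = min(5, 2 + 2 - 1) = min(5, 3) = 3.
Compute A + B mod 5 directly:
a = 1: 1+1=2, 1+4=0
a = 2: 2+1=3, 2+4=1
A + B = {0, 1, 2, 3}, so |A + B| = 4.
Verify: 4 ≥ 3? Yes ✓.

CD lower bound = 3, actual |A + B| = 4.


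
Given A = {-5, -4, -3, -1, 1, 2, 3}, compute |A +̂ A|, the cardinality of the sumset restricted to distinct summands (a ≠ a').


Restricted sumset: A +̂ A = {a + a' : a ∈ A, a' ∈ A, a ≠ a'}.
Equivalently, take A + A and drop any sum 2a that is achievable ONLY as a + a for a ∈ A (i.e. sums representable only with equal summands).
Enumerate pairs (a, a') with a < a' (symmetric, so each unordered pair gives one sum; this covers all a ≠ a'):
  -5 + -4 = -9
  -5 + -3 = -8
  -5 + -1 = -6
  -5 + 1 = -4
  -5 + 2 = -3
  -5 + 3 = -2
  -4 + -3 = -7
  -4 + -1 = -5
  -4 + 1 = -3
  -4 + 2 = -2
  -4 + 3 = -1
  -3 + -1 = -4
  -3 + 1 = -2
  -3 + 2 = -1
  -3 + 3 = 0
  -1 + 1 = 0
  -1 + 2 = 1
  -1 + 3 = 2
  1 + 2 = 3
  1 + 3 = 4
  2 + 3 = 5
Collected distinct sums: {-9, -8, -7, -6, -5, -4, -3, -2, -1, 0, 1, 2, 3, 4, 5}
|A +̂ A| = 15
(Reference bound: |A +̂ A| ≥ 2|A| - 3 for |A| ≥ 2, with |A| = 7 giving ≥ 11.)

|A +̂ A| = 15


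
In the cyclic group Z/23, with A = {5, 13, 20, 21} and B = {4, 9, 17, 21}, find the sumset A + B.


Work in Z/23Z: reduce every sum a + b modulo 23.
Enumerate all 16 pairs:
a = 5: 5+4=9, 5+9=14, 5+17=22, 5+21=3
a = 13: 13+4=17, 13+9=22, 13+17=7, 13+21=11
a = 20: 20+4=1, 20+9=6, 20+17=14, 20+21=18
a = 21: 21+4=2, 21+9=7, 21+17=15, 21+21=19
Distinct residues collected: {1, 2, 3, 6, 7, 9, 11, 14, 15, 17, 18, 19, 22}
|A + B| = 13 (out of 23 total residues).

A + B = {1, 2, 3, 6, 7, 9, 11, 14, 15, 17, 18, 19, 22}


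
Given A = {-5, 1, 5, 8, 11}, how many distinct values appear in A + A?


A + A = {a + a' : a, a' ∈ A}; |A| = 5.
General bounds: 2|A| - 1 ≤ |A + A| ≤ |A|(|A|+1)/2, i.e. 9 ≤ |A + A| ≤ 15.
Lower bound 2|A|-1 is attained iff A is an arithmetic progression.
Enumerate sums a + a' for a ≤ a' (symmetric, so this suffices):
a = -5: -5+-5=-10, -5+1=-4, -5+5=0, -5+8=3, -5+11=6
a = 1: 1+1=2, 1+5=6, 1+8=9, 1+11=12
a = 5: 5+5=10, 5+8=13, 5+11=16
a = 8: 8+8=16, 8+11=19
a = 11: 11+11=22
Distinct sums: {-10, -4, 0, 2, 3, 6, 9, 10, 12, 13, 16, 19, 22}
|A + A| = 13

|A + A| = 13


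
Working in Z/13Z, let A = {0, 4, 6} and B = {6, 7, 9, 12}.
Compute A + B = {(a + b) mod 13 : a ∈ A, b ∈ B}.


Work in Z/13Z: reduce every sum a + b modulo 13.
Enumerate all 12 pairs:
a = 0: 0+6=6, 0+7=7, 0+9=9, 0+12=12
a = 4: 4+6=10, 4+7=11, 4+9=0, 4+12=3
a = 6: 6+6=12, 6+7=0, 6+9=2, 6+12=5
Distinct residues collected: {0, 2, 3, 5, 6, 7, 9, 10, 11, 12}
|A + B| = 10 (out of 13 total residues).

A + B = {0, 2, 3, 5, 6, 7, 9, 10, 11, 12}


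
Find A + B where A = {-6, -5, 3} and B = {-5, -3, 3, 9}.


A + B = {a + b : a ∈ A, b ∈ B}.
Enumerate all |A|·|B| = 3·4 = 12 pairs (a, b) and collect distinct sums.
a = -6: -6+-5=-11, -6+-3=-9, -6+3=-3, -6+9=3
a = -5: -5+-5=-10, -5+-3=-8, -5+3=-2, -5+9=4
a = 3: 3+-5=-2, 3+-3=0, 3+3=6, 3+9=12
Collecting distinct sums: A + B = {-11, -10, -9, -8, -3, -2, 0, 3, 4, 6, 12}
|A + B| = 11

A + B = {-11, -10, -9, -8, -3, -2, 0, 3, 4, 6, 12}


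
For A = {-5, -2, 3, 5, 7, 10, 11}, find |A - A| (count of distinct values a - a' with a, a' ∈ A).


A - A = {a - a' : a, a' ∈ A}; |A| = 7.
Bounds: 2|A|-1 ≤ |A - A| ≤ |A|² - |A| + 1, i.e. 13 ≤ |A - A| ≤ 43.
Note: 0 ∈ A - A always (from a - a). The set is symmetric: if d ∈ A - A then -d ∈ A - A.
Enumerate nonzero differences d = a - a' with a > a' (then include -d):
Positive differences: {1, 2, 3, 4, 5, 6, 7, 8, 9, 10, 12, 13, 15, 16}
Full difference set: {0} ∪ (positive diffs) ∪ (negative diffs).
|A - A| = 1 + 2·14 = 29 (matches direct enumeration: 29).

|A - A| = 29


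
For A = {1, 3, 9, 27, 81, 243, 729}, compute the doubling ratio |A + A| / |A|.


|A| = 7.
Compute A + A by enumerating all 49 pairs.
A + A = {2, 4, 6, 10, 12, 18, 28, 30, 36, 54, 82, 84, 90, 108, 162, 244, 246, 252, 270, 324, 486, 730, 732, 738, 756, 810, 972, 1458}, so |A + A| = 28.
K = |A + A| / |A| = 28/7 = 4/1 ≈ 4.0000.
Reference: AP of size 7 gives K = 13/7 ≈ 1.8571; a fully generic set of size 7 gives K ≈ 4.0000.

|A| = 7, |A + A| = 28, K = 28/7 = 4/1.


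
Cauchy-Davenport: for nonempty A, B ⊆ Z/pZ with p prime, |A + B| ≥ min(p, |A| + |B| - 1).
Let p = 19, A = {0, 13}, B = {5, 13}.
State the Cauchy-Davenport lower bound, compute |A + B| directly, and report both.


Cauchy-Davenport: |A + B| ≥ min(p, |A| + |B| - 1) for A, B nonempty in Z/pZ.
|A| = 2, |B| = 2, p = 19.
CD lower bound = min(19, 2 + 2 - 1) = min(19, 3) = 3.
Compute A + B mod 19 directly:
a = 0: 0+5=5, 0+13=13
a = 13: 13+5=18, 13+13=7
A + B = {5, 7, 13, 18}, so |A + B| = 4.
Verify: 4 ≥ 3? Yes ✓.

CD lower bound = 3, actual |A + B| = 4.


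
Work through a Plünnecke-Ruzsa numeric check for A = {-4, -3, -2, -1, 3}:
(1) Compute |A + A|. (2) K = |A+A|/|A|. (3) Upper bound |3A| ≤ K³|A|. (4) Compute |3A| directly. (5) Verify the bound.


|A| = 5.
Step 1: Compute A + A by enumerating all 25 pairs.
A + A = {-8, -7, -6, -5, -4, -3, -2, -1, 0, 1, 2, 6}, so |A + A| = 12.
Step 2: Doubling constant K = |A + A|/|A| = 12/5 = 12/5 ≈ 2.4000.
Step 3: Plünnecke-Ruzsa gives |3A| ≤ K³·|A| = (2.4000)³ · 5 ≈ 69.1200.
Step 4: Compute 3A = A + A + A directly by enumerating all triples (a,b,c) ∈ A³; |3A| = 19.
Step 5: Check 19 ≤ 69.1200? Yes ✓.

K = 12/5, Plünnecke-Ruzsa bound K³|A| ≈ 69.1200, |3A| = 19, inequality holds.


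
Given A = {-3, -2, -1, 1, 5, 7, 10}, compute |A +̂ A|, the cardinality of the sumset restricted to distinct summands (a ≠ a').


Restricted sumset: A +̂ A = {a + a' : a ∈ A, a' ∈ A, a ≠ a'}.
Equivalently, take A + A and drop any sum 2a that is achievable ONLY as a + a for a ∈ A (i.e. sums representable only with equal summands).
Enumerate pairs (a, a') with a < a' (symmetric, so each unordered pair gives one sum; this covers all a ≠ a'):
  -3 + -2 = -5
  -3 + -1 = -4
  -3 + 1 = -2
  -3 + 5 = 2
  -3 + 7 = 4
  -3 + 10 = 7
  -2 + -1 = -3
  -2 + 1 = -1
  -2 + 5 = 3
  -2 + 7 = 5
  -2 + 10 = 8
  -1 + 1 = 0
  -1 + 5 = 4
  -1 + 7 = 6
  -1 + 10 = 9
  1 + 5 = 6
  1 + 7 = 8
  1 + 10 = 11
  5 + 7 = 12
  5 + 10 = 15
  7 + 10 = 17
Collected distinct sums: {-5, -4, -3, -2, -1, 0, 2, 3, 4, 5, 6, 7, 8, 9, 11, 12, 15, 17}
|A +̂ A| = 18
(Reference bound: |A +̂ A| ≥ 2|A| - 3 for |A| ≥ 2, with |A| = 7 giving ≥ 11.)

|A +̂ A| = 18


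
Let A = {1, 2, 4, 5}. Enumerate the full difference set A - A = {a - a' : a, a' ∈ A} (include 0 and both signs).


A - A = {a - a' : a, a' ∈ A}.
Compute a - a' for each ordered pair (a, a'):
a = 1: 1-1=0, 1-2=-1, 1-4=-3, 1-5=-4
a = 2: 2-1=1, 2-2=0, 2-4=-2, 2-5=-3
a = 4: 4-1=3, 4-2=2, 4-4=0, 4-5=-1
a = 5: 5-1=4, 5-2=3, 5-4=1, 5-5=0
Collecting distinct values (and noting 0 appears from a-a):
A - A = {-4, -3, -2, -1, 0, 1, 2, 3, 4}
|A - A| = 9

A - A = {-4, -3, -2, -1, 0, 1, 2, 3, 4}


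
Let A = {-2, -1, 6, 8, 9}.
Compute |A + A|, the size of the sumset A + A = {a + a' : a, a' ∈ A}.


A + A = {a + a' : a, a' ∈ A}; |A| = 5.
General bounds: 2|A| - 1 ≤ |A + A| ≤ |A|(|A|+1)/2, i.e. 9 ≤ |A + A| ≤ 15.
Lower bound 2|A|-1 is attained iff A is an arithmetic progression.
Enumerate sums a + a' for a ≤ a' (symmetric, so this suffices):
a = -2: -2+-2=-4, -2+-1=-3, -2+6=4, -2+8=6, -2+9=7
a = -1: -1+-1=-2, -1+6=5, -1+8=7, -1+9=8
a = 6: 6+6=12, 6+8=14, 6+9=15
a = 8: 8+8=16, 8+9=17
a = 9: 9+9=18
Distinct sums: {-4, -3, -2, 4, 5, 6, 7, 8, 12, 14, 15, 16, 17, 18}
|A + A| = 14

|A + A| = 14


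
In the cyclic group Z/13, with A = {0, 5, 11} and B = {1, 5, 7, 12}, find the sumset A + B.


Work in Z/13Z: reduce every sum a + b modulo 13.
Enumerate all 12 pairs:
a = 0: 0+1=1, 0+5=5, 0+7=7, 0+12=12
a = 5: 5+1=6, 5+5=10, 5+7=12, 5+12=4
a = 11: 11+1=12, 11+5=3, 11+7=5, 11+12=10
Distinct residues collected: {1, 3, 4, 5, 6, 7, 10, 12}
|A + B| = 8 (out of 13 total residues).

A + B = {1, 3, 4, 5, 6, 7, 10, 12}


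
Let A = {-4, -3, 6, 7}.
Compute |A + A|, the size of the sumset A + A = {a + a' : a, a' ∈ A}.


A + A = {a + a' : a, a' ∈ A}; |A| = 4.
General bounds: 2|A| - 1 ≤ |A + A| ≤ |A|(|A|+1)/2, i.e. 7 ≤ |A + A| ≤ 10.
Lower bound 2|A|-1 is attained iff A is an arithmetic progression.
Enumerate sums a + a' for a ≤ a' (symmetric, so this suffices):
a = -4: -4+-4=-8, -4+-3=-7, -4+6=2, -4+7=3
a = -3: -3+-3=-6, -3+6=3, -3+7=4
a = 6: 6+6=12, 6+7=13
a = 7: 7+7=14
Distinct sums: {-8, -7, -6, 2, 3, 4, 12, 13, 14}
|A + A| = 9

|A + A| = 9


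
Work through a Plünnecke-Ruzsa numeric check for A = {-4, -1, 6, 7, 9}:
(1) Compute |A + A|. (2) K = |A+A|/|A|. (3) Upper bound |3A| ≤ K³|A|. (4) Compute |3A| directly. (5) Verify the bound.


|A| = 5.
Step 1: Compute A + A by enumerating all 25 pairs.
A + A = {-8, -5, -2, 2, 3, 5, 6, 8, 12, 13, 14, 15, 16, 18}, so |A + A| = 14.
Step 2: Doubling constant K = |A + A|/|A| = 14/5 = 14/5 ≈ 2.8000.
Step 3: Plünnecke-Ruzsa gives |3A| ≤ K³·|A| = (2.8000)³ · 5 ≈ 109.7600.
Step 4: Compute 3A = A + A + A directly by enumerating all triples (a,b,c) ∈ A³; |3A| = 29.
Step 5: Check 29 ≤ 109.7600? Yes ✓.

K = 14/5, Plünnecke-Ruzsa bound K³|A| ≈ 109.7600, |3A| = 29, inequality holds.


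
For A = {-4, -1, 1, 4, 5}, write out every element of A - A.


A - A = {a - a' : a, a' ∈ A}.
Compute a - a' for each ordered pair (a, a'):
a = -4: -4--4=0, -4--1=-3, -4-1=-5, -4-4=-8, -4-5=-9
a = -1: -1--4=3, -1--1=0, -1-1=-2, -1-4=-5, -1-5=-6
a = 1: 1--4=5, 1--1=2, 1-1=0, 1-4=-3, 1-5=-4
a = 4: 4--4=8, 4--1=5, 4-1=3, 4-4=0, 4-5=-1
a = 5: 5--4=9, 5--1=6, 5-1=4, 5-4=1, 5-5=0
Collecting distinct values (and noting 0 appears from a-a):
A - A = {-9, -8, -6, -5, -4, -3, -2, -1, 0, 1, 2, 3, 4, 5, 6, 8, 9}
|A - A| = 17

A - A = {-9, -8, -6, -5, -4, -3, -2, -1, 0, 1, 2, 3, 4, 5, 6, 8, 9}


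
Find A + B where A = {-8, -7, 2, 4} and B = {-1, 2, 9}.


A + B = {a + b : a ∈ A, b ∈ B}.
Enumerate all |A|·|B| = 4·3 = 12 pairs (a, b) and collect distinct sums.
a = -8: -8+-1=-9, -8+2=-6, -8+9=1
a = -7: -7+-1=-8, -7+2=-5, -7+9=2
a = 2: 2+-1=1, 2+2=4, 2+9=11
a = 4: 4+-1=3, 4+2=6, 4+9=13
Collecting distinct sums: A + B = {-9, -8, -6, -5, 1, 2, 3, 4, 6, 11, 13}
|A + B| = 11

A + B = {-9, -8, -6, -5, 1, 2, 3, 4, 6, 11, 13}


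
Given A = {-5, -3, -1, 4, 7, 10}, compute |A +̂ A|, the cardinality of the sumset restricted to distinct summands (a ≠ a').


Restricted sumset: A +̂ A = {a + a' : a ∈ A, a' ∈ A, a ≠ a'}.
Equivalently, take A + A and drop any sum 2a that is achievable ONLY as a + a for a ∈ A (i.e. sums representable only with equal summands).
Enumerate pairs (a, a') with a < a' (symmetric, so each unordered pair gives one sum; this covers all a ≠ a'):
  -5 + -3 = -8
  -5 + -1 = -6
  -5 + 4 = -1
  -5 + 7 = 2
  -5 + 10 = 5
  -3 + -1 = -4
  -3 + 4 = 1
  -3 + 7 = 4
  -3 + 10 = 7
  -1 + 4 = 3
  -1 + 7 = 6
  -1 + 10 = 9
  4 + 7 = 11
  4 + 10 = 14
  7 + 10 = 17
Collected distinct sums: {-8, -6, -4, -1, 1, 2, 3, 4, 5, 6, 7, 9, 11, 14, 17}
|A +̂ A| = 15
(Reference bound: |A +̂ A| ≥ 2|A| - 3 for |A| ≥ 2, with |A| = 6 giving ≥ 9.)

|A +̂ A| = 15


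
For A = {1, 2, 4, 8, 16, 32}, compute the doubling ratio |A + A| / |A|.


|A| = 6.
Compute A + A by enumerating all 36 pairs.
A + A = {2, 3, 4, 5, 6, 8, 9, 10, 12, 16, 17, 18, 20, 24, 32, 33, 34, 36, 40, 48, 64}, so |A + A| = 21.
K = |A + A| / |A| = 21/6 = 7/2 ≈ 3.5000.
Reference: AP of size 6 gives K = 11/6 ≈ 1.8333; a fully generic set of size 6 gives K ≈ 3.5000.

|A| = 6, |A + A| = 21, K = 21/6 = 7/2.


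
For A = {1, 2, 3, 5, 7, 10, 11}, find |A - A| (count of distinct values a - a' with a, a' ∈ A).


A - A = {a - a' : a, a' ∈ A}; |A| = 7.
Bounds: 2|A|-1 ≤ |A - A| ≤ |A|² - |A| + 1, i.e. 13 ≤ |A - A| ≤ 43.
Note: 0 ∈ A - A always (from a - a). The set is symmetric: if d ∈ A - A then -d ∈ A - A.
Enumerate nonzero differences d = a - a' with a > a' (then include -d):
Positive differences: {1, 2, 3, 4, 5, 6, 7, 8, 9, 10}
Full difference set: {0} ∪ (positive diffs) ∪ (negative diffs).
|A - A| = 1 + 2·10 = 21 (matches direct enumeration: 21).

|A - A| = 21


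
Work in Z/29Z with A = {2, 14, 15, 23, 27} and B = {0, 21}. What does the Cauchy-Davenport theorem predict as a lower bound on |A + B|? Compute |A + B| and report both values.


Cauchy-Davenport: |A + B| ≥ min(p, |A| + |B| - 1) for A, B nonempty in Z/pZ.
|A| = 5, |B| = 2, p = 29.
CD lower bound = min(29, 5 + 2 - 1) = min(29, 6) = 6.
Compute A + B mod 29 directly:
a = 2: 2+0=2, 2+21=23
a = 14: 14+0=14, 14+21=6
a = 15: 15+0=15, 15+21=7
a = 23: 23+0=23, 23+21=15
a = 27: 27+0=27, 27+21=19
A + B = {2, 6, 7, 14, 15, 19, 23, 27}, so |A + B| = 8.
Verify: 8 ≥ 6? Yes ✓.

CD lower bound = 6, actual |A + B| = 8.


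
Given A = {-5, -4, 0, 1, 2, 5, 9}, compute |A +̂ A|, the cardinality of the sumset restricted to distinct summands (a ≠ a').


Restricted sumset: A +̂ A = {a + a' : a ∈ A, a' ∈ A, a ≠ a'}.
Equivalently, take A + A and drop any sum 2a that is achievable ONLY as a + a for a ∈ A (i.e. sums representable only with equal summands).
Enumerate pairs (a, a') with a < a' (symmetric, so each unordered pair gives one sum; this covers all a ≠ a'):
  -5 + -4 = -9
  -5 + 0 = -5
  -5 + 1 = -4
  -5 + 2 = -3
  -5 + 5 = 0
  -5 + 9 = 4
  -4 + 0 = -4
  -4 + 1 = -3
  -4 + 2 = -2
  -4 + 5 = 1
  -4 + 9 = 5
  0 + 1 = 1
  0 + 2 = 2
  0 + 5 = 5
  0 + 9 = 9
  1 + 2 = 3
  1 + 5 = 6
  1 + 9 = 10
  2 + 5 = 7
  2 + 9 = 11
  5 + 9 = 14
Collected distinct sums: {-9, -5, -4, -3, -2, 0, 1, 2, 3, 4, 5, 6, 7, 9, 10, 11, 14}
|A +̂ A| = 17
(Reference bound: |A +̂ A| ≥ 2|A| - 3 for |A| ≥ 2, with |A| = 7 giving ≥ 11.)

|A +̂ A| = 17


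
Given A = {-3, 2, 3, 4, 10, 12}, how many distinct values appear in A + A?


A + A = {a + a' : a, a' ∈ A}; |A| = 6.
General bounds: 2|A| - 1 ≤ |A + A| ≤ |A|(|A|+1)/2, i.e. 11 ≤ |A + A| ≤ 21.
Lower bound 2|A|-1 is attained iff A is an arithmetic progression.
Enumerate sums a + a' for a ≤ a' (symmetric, so this suffices):
a = -3: -3+-3=-6, -3+2=-1, -3+3=0, -3+4=1, -3+10=7, -3+12=9
a = 2: 2+2=4, 2+3=5, 2+4=6, 2+10=12, 2+12=14
a = 3: 3+3=6, 3+4=7, 3+10=13, 3+12=15
a = 4: 4+4=8, 4+10=14, 4+12=16
a = 10: 10+10=20, 10+12=22
a = 12: 12+12=24
Distinct sums: {-6, -1, 0, 1, 4, 5, 6, 7, 8, 9, 12, 13, 14, 15, 16, 20, 22, 24}
|A + A| = 18

|A + A| = 18


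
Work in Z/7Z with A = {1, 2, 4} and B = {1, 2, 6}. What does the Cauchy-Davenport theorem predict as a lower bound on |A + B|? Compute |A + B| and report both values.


Cauchy-Davenport: |A + B| ≥ min(p, |A| + |B| - 1) for A, B nonempty in Z/pZ.
|A| = 3, |B| = 3, p = 7.
CD lower bound = min(7, 3 + 3 - 1) = min(7, 5) = 5.
Compute A + B mod 7 directly:
a = 1: 1+1=2, 1+2=3, 1+6=0
a = 2: 2+1=3, 2+2=4, 2+6=1
a = 4: 4+1=5, 4+2=6, 4+6=3
A + B = {0, 1, 2, 3, 4, 5, 6}, so |A + B| = 7.
Verify: 7 ≥ 5? Yes ✓.

CD lower bound = 5, actual |A + B| = 7.


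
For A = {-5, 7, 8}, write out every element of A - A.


A - A = {a - a' : a, a' ∈ A}.
Compute a - a' for each ordered pair (a, a'):
a = -5: -5--5=0, -5-7=-12, -5-8=-13
a = 7: 7--5=12, 7-7=0, 7-8=-1
a = 8: 8--5=13, 8-7=1, 8-8=0
Collecting distinct values (and noting 0 appears from a-a):
A - A = {-13, -12, -1, 0, 1, 12, 13}
|A - A| = 7

A - A = {-13, -12, -1, 0, 1, 12, 13}


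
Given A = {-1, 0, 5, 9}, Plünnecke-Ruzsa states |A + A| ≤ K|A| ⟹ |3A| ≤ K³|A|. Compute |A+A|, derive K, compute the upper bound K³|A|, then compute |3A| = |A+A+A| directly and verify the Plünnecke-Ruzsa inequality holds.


|A| = 4.
Step 1: Compute A + A by enumerating all 16 pairs.
A + A = {-2, -1, 0, 4, 5, 8, 9, 10, 14, 18}, so |A + A| = 10.
Step 2: Doubling constant K = |A + A|/|A| = 10/4 = 10/4 ≈ 2.5000.
Step 3: Plünnecke-Ruzsa gives |3A| ≤ K³·|A| = (2.5000)³ · 4 ≈ 62.5000.
Step 4: Compute 3A = A + A + A directly by enumerating all triples (a,b,c) ∈ A³; |3A| = 19.
Step 5: Check 19 ≤ 62.5000? Yes ✓.

K = 10/4, Plünnecke-Ruzsa bound K³|A| ≈ 62.5000, |3A| = 19, inequality holds.


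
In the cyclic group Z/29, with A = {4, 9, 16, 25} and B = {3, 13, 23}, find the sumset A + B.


Work in Z/29Z: reduce every sum a + b modulo 29.
Enumerate all 12 pairs:
a = 4: 4+3=7, 4+13=17, 4+23=27
a = 9: 9+3=12, 9+13=22, 9+23=3
a = 16: 16+3=19, 16+13=0, 16+23=10
a = 25: 25+3=28, 25+13=9, 25+23=19
Distinct residues collected: {0, 3, 7, 9, 10, 12, 17, 19, 22, 27, 28}
|A + B| = 11 (out of 29 total residues).

A + B = {0, 3, 7, 9, 10, 12, 17, 19, 22, 27, 28}


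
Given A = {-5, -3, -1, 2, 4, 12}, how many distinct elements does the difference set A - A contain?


A - A = {a - a' : a, a' ∈ A}; |A| = 6.
Bounds: 2|A|-1 ≤ |A - A| ≤ |A|² - |A| + 1, i.e. 11 ≤ |A - A| ≤ 31.
Note: 0 ∈ A - A always (from a - a). The set is symmetric: if d ∈ A - A then -d ∈ A - A.
Enumerate nonzero differences d = a - a' with a > a' (then include -d):
Positive differences: {2, 3, 4, 5, 7, 8, 9, 10, 13, 15, 17}
Full difference set: {0} ∪ (positive diffs) ∪ (negative diffs).
|A - A| = 1 + 2·11 = 23 (matches direct enumeration: 23).

|A - A| = 23


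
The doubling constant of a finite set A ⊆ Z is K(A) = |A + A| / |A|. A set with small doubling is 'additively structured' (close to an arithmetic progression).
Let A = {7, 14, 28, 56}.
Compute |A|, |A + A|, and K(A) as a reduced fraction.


|A| = 4.
Compute A + A by enumerating all 16 pairs.
A + A = {14, 21, 28, 35, 42, 56, 63, 70, 84, 112}, so |A + A| = 10.
K = |A + A| / |A| = 10/4 = 5/2 ≈ 2.5000.
Reference: AP of size 4 gives K = 7/4 ≈ 1.7500; a fully generic set of size 4 gives K ≈ 2.5000.

|A| = 4, |A + A| = 10, K = 10/4 = 5/2.


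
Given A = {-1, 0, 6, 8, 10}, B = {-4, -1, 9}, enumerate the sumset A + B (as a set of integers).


A + B = {a + b : a ∈ A, b ∈ B}.
Enumerate all |A|·|B| = 5·3 = 15 pairs (a, b) and collect distinct sums.
a = -1: -1+-4=-5, -1+-1=-2, -1+9=8
a = 0: 0+-4=-4, 0+-1=-1, 0+9=9
a = 6: 6+-4=2, 6+-1=5, 6+9=15
a = 8: 8+-4=4, 8+-1=7, 8+9=17
a = 10: 10+-4=6, 10+-1=9, 10+9=19
Collecting distinct sums: A + B = {-5, -4, -2, -1, 2, 4, 5, 6, 7, 8, 9, 15, 17, 19}
|A + B| = 14

A + B = {-5, -4, -2, -1, 2, 4, 5, 6, 7, 8, 9, 15, 17, 19}


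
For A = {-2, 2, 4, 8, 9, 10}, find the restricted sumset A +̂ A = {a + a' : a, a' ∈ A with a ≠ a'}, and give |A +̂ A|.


Restricted sumset: A +̂ A = {a + a' : a ∈ A, a' ∈ A, a ≠ a'}.
Equivalently, take A + A and drop any sum 2a that is achievable ONLY as a + a for a ∈ A (i.e. sums representable only with equal summands).
Enumerate pairs (a, a') with a < a' (symmetric, so each unordered pair gives one sum; this covers all a ≠ a'):
  -2 + 2 = 0
  -2 + 4 = 2
  -2 + 8 = 6
  -2 + 9 = 7
  -2 + 10 = 8
  2 + 4 = 6
  2 + 8 = 10
  2 + 9 = 11
  2 + 10 = 12
  4 + 8 = 12
  4 + 9 = 13
  4 + 10 = 14
  8 + 9 = 17
  8 + 10 = 18
  9 + 10 = 19
Collected distinct sums: {0, 2, 6, 7, 8, 10, 11, 12, 13, 14, 17, 18, 19}
|A +̂ A| = 13
(Reference bound: |A +̂ A| ≥ 2|A| - 3 for |A| ≥ 2, with |A| = 6 giving ≥ 9.)

|A +̂ A| = 13


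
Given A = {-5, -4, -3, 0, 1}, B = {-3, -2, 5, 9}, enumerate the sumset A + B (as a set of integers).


A + B = {a + b : a ∈ A, b ∈ B}.
Enumerate all |A|·|B| = 5·4 = 20 pairs (a, b) and collect distinct sums.
a = -5: -5+-3=-8, -5+-2=-7, -5+5=0, -5+9=4
a = -4: -4+-3=-7, -4+-2=-6, -4+5=1, -4+9=5
a = -3: -3+-3=-6, -3+-2=-5, -3+5=2, -3+9=6
a = 0: 0+-3=-3, 0+-2=-2, 0+5=5, 0+9=9
a = 1: 1+-3=-2, 1+-2=-1, 1+5=6, 1+9=10
Collecting distinct sums: A + B = {-8, -7, -6, -5, -3, -2, -1, 0, 1, 2, 4, 5, 6, 9, 10}
|A + B| = 15

A + B = {-8, -7, -6, -5, -3, -2, -1, 0, 1, 2, 4, 5, 6, 9, 10}


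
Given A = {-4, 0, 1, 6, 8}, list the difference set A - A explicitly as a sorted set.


A - A = {a - a' : a, a' ∈ A}.
Compute a - a' for each ordered pair (a, a'):
a = -4: -4--4=0, -4-0=-4, -4-1=-5, -4-6=-10, -4-8=-12
a = 0: 0--4=4, 0-0=0, 0-1=-1, 0-6=-6, 0-8=-8
a = 1: 1--4=5, 1-0=1, 1-1=0, 1-6=-5, 1-8=-7
a = 6: 6--4=10, 6-0=6, 6-1=5, 6-6=0, 6-8=-2
a = 8: 8--4=12, 8-0=8, 8-1=7, 8-6=2, 8-8=0
Collecting distinct values (and noting 0 appears from a-a):
A - A = {-12, -10, -8, -7, -6, -5, -4, -2, -1, 0, 1, 2, 4, 5, 6, 7, 8, 10, 12}
|A - A| = 19

A - A = {-12, -10, -8, -7, -6, -5, -4, -2, -1, 0, 1, 2, 4, 5, 6, 7, 8, 10, 12}
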